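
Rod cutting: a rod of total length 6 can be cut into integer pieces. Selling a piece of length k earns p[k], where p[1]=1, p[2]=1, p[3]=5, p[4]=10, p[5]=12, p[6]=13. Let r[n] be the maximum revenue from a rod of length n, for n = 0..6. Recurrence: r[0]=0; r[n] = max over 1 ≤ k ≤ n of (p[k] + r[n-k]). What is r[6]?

   n    0    1    2    3    4    5    6
r[n]    0    1    2    5   10   12   13

13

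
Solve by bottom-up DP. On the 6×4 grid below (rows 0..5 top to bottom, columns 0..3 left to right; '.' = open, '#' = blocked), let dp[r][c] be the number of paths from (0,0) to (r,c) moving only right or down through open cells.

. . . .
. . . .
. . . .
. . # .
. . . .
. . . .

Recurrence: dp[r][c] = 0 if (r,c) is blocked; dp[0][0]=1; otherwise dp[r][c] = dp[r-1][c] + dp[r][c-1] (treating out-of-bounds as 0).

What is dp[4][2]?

r\c   0   1   2   3
  0   1   1   1   1
  1   1   2   3   4
  2   1   3   6  10
  3   1   4   0  10
  4   1   5   5  15
  5   1   6  11  26

5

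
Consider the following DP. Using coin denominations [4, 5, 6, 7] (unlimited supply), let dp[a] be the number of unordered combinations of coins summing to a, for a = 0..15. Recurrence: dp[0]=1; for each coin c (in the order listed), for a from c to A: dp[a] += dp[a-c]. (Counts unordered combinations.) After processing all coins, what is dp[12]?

after  coin     0     1     2     3     4     5     6     7     8     9    10    11    12    13    14    15
          4     1     0     0     0     1     0     0     0     1     0     0     0     1     0     0     0
          5     1     0     0     0     1     1     0     0     1     1     1     0     1     1     1     1
          6     1     0     0     0     1     1     1     0     1     1     2     1     2     1     2     2
          7     1     0     0     0     1     1     1     1     1     1     2     2     3     2     3     3

3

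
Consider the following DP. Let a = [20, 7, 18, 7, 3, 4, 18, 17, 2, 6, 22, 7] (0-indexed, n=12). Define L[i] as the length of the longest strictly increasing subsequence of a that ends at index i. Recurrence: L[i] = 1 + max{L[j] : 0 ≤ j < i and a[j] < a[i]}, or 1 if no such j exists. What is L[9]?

   i    0    1    2    3    4    5    6    7    8    9   10   11
a[i]   20    7   18    7    3    4   18   17    2    6   22    7
L[i]    1    1    2    1    1    2    3    3    1    3    4    4

3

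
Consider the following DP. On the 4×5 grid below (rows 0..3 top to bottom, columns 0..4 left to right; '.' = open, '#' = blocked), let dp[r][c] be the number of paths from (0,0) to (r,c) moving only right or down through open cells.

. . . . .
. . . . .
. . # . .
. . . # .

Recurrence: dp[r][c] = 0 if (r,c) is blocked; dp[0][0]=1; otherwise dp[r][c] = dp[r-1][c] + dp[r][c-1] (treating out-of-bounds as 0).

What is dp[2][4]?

r\c   0   1   2   3   4
  0   1   1   1   1   1
  1   1   2   3   4   5
  2   1   3   0   4   9
  3   1   4   4   0   9

9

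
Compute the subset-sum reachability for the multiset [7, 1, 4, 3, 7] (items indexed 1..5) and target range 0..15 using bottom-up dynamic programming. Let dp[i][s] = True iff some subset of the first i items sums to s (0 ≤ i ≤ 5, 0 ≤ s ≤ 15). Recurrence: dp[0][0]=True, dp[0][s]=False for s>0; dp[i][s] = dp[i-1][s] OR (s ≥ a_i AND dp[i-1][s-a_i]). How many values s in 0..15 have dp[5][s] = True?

i\s   0   1   2   3   4   5   6   7   8   9  10  11  12  13  14  15
  0   T   F   F   F   F   F   F   F   F   F   F   F   F   F   F   F
  1   T   F   F   F   F   F   F   T   F   F   F   F   F   F   F   F
  2   T   T   F   F   F   F   F   T   T   F   F   F   F   F   F   F
  3   T   T   F   F   T   T   F   T   T   F   F   T   T   F   F   F
  4   T   T   F   T   T   T   F   T   T   F   T   T   T   F   T   T
  5   T   T   F   T   T   T   F   T   T   F   T   T   T   F   T   T

12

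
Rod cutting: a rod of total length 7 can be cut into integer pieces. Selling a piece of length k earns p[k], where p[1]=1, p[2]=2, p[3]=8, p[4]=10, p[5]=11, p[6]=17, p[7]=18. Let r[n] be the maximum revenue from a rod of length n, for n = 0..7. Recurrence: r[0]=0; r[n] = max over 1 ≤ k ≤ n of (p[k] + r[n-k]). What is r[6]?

17

   n    0    1    2    3    4    5    6    7
r[n]    0    1    2    8   10   11   17   18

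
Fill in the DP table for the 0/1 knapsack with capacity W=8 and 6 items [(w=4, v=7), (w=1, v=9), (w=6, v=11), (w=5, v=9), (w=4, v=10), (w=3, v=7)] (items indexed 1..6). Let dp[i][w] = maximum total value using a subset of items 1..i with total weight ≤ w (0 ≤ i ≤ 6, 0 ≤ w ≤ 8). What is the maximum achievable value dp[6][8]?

i\w   0   1   2   3   4   5   6   7   8
  0   0   0   0   0   0   0   0   0   0
  1   0   0   0   0   7   7   7   7   7
  2   0   9   9   9   9  16  16  16  16
  3   0   9   9   9   9  16  16  20  20
  4   0   9   9   9   9  16  18  20  20
  5   0   9   9   9  10  19  19  20  20
  6   0   9   9   9  16  19  19  20  26

26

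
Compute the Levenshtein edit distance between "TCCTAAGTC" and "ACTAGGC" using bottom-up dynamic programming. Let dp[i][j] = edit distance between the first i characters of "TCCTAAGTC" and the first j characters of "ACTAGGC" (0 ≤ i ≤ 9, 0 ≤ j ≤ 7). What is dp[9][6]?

5

   ''  A  C  T  A  G  G  C
''  0  1  2  3  4  5  6  7
 T  1  1  2  2  3  4  5  6
 C  2  2  1  2  3  4  5  5
 C  3  3  2  2  3  4  5  5
 T  4  4  3  2  3  4  5  6
 A  5  4  4  3  2  3  4  5
 A  6  5  5  4  3  3  4  5
 G  7  6  6  5  4  3  3  4
 T  8  7  7  6  5  4  4  4
 C  9  8  7  7  6  5  5  4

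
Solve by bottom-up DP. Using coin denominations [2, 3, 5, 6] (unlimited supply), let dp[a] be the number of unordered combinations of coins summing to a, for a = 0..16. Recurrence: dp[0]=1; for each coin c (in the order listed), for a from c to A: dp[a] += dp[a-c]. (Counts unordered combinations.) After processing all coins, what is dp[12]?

8

after  coin     0     1     2     3     4     5     6     7     8     9    10    11    12    13    14    15    16
          2     1     0     1     0     1     0     1     0     1     0     1     0     1     0     1     0     1
          3     1     0     1     1     1     1     2     1     2     2     2     2     3     2     3     3     3
          5     1     0     1     1     1     2     2     2     3     3     4     4     5     5     6     7     7
          6     1     0     1     1     1     2     3     2     4     4     5     6     8     7    10    11    12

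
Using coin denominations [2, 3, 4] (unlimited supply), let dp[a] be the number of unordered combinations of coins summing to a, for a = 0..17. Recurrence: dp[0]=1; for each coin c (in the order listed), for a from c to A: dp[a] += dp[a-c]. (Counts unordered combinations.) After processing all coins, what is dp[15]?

after  coin     0     1     2     3     4     5     6     7     8     9    10    11    12    13    14    15    16    17
          2     1     0     1     0     1     0     1     0     1     0     1     0     1     0     1     0     1     0
          3     1     0     1     1     1     1     2     1     2     2     2     2     3     2     3     3     3     3
          4     1     0     1     1     2     1     3     2     4     3     5     4     7     5     8     7    10     8

7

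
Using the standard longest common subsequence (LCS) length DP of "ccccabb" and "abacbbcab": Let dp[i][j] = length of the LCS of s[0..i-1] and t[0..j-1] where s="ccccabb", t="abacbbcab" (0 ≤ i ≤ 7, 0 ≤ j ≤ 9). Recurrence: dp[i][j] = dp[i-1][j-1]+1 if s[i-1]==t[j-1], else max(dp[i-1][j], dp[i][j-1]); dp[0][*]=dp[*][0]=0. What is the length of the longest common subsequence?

   ''  a  b  a  c  b  b  c  a  b
''  0  0  0  0  0  0  0  0  0  0
 c  0  0  0  0  1  1  1  1  1  1
 c  0  0  0  0  1  1  1  2  2  2
 c  0  0  0  0  1  1  1  2  2  2
 c  0  0  0  0  1  1  1  2  2  2
 a  0  1  1  1  1  1  1  2  3  3
 b  0  1  2  2  2  2  2  2  3  4
 b  0  1  2  2  2  3  3  3  3  4

4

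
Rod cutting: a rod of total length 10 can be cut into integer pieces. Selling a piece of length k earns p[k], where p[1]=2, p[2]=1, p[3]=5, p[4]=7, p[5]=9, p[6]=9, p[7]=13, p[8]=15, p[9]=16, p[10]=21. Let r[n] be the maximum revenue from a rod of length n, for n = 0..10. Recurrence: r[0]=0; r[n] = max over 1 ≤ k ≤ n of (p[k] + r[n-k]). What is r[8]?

   n    0    1    2    3    4    5    6    7    8    9   10
r[n]    0    2    4    6    8   10   12   14   16   18   21

16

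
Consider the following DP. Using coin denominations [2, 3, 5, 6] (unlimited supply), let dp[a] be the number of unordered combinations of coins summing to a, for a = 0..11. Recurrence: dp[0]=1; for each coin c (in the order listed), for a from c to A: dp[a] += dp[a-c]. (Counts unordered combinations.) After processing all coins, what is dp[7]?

2

after  coin     0     1     2     3     4     5     6     7     8     9    10    11
          2     1     0     1     0     1     0     1     0     1     0     1     0
          3     1     0     1     1     1     1     2     1     2     2     2     2
          5     1     0     1     1     1     2     2     2     3     3     4     4
          6     1     0     1     1     1     2     3     2     4     4     5     6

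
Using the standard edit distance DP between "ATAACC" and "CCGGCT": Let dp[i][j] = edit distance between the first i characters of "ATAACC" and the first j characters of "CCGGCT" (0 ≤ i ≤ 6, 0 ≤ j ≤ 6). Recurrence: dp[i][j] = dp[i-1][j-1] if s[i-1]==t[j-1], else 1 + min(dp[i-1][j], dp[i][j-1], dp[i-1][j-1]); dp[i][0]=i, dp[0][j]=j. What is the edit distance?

5

   ''  C  C  G  G  C  T
''  0  1  2  3  4  5  6
 A  1  1  2  3  4  5  6
 T  2  2  2  3  4  5  5
 A  3  3  3  3  4  5  6
 A  4  4  4  4  4  5  6
 C  5  4  4  5  5  4  5
 C  6  5  4  5  6  5  5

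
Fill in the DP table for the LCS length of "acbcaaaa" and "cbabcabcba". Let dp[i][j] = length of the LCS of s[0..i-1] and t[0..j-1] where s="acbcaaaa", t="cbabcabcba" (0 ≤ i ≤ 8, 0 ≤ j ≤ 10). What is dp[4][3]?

   ''  c  b  a  b  c  a  b  c  b  a
''  0  0  0  0  0  0  0  0  0  0  0
 a  0  0  0  1  1  1  1  1  1  1  1
 c  0  1  1  1  1  2  2  2  2  2  2
 b  0  1  2  2  2  2  2  3  3  3  3
 c  0  1  2  2  2  3  3  3  4  4  4
 a  0  1  2  3  3  3  4  4  4  4  5
 a  0  1  2  3  3  3  4  4  4  4  5
 a  0  1  2  3  3  3  4  4  4  4  5
 a  0  1  2  3  3  3  4  4  4  4  5

2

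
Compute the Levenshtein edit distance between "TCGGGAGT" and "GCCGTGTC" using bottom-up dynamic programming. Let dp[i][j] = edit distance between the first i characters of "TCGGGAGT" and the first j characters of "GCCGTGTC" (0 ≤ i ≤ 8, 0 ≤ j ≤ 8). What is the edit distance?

   ''  G  C  C  G  T  G  T  C
''  0  1  2  3  4  5  6  7  8
 T  1  1  2  3  4  4  5  6  7
 C  2  2  1  2  3  4  5  6  6
 G  3  2  2  2  2  3  4  5  6
 G  4  3  3  3  2  3  3  4  5
 G  5  4  4  4  3  3  3  4  5
 A  6  5  5  5  4  4  4  4  5
 G  7  6  6  6  5  5  4  5  5
 T  8  7  7  7  6  5  5  4  5

5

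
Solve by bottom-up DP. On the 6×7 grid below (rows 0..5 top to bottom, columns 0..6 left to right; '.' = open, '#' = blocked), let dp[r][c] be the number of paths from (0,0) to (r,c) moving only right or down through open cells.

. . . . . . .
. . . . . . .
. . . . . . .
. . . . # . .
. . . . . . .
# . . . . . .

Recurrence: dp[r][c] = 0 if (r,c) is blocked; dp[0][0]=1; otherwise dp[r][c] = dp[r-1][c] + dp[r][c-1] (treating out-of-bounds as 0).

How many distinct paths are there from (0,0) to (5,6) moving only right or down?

r\c   0   1   2   3   4   5   6
  0   1   1   1   1   1   1   1
  1   1   2   3   4   5   6   7
  2   1   3   6  10  15  21  28
  3   1   4  10  20   0  21  49
  4   1   5  15  35  35  56 105
  5   0   5  20  55  90 146 251

251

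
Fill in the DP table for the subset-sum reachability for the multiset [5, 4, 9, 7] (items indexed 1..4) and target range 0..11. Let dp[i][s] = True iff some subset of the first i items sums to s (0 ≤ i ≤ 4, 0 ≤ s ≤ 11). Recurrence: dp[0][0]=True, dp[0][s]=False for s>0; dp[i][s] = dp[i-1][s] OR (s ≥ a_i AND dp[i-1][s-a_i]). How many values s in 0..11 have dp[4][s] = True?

i\s   0   1   2   3   4   5   6   7   8   9  10  11
  0   T   F   F   F   F   F   F   F   F   F   F   F
  1   T   F   F   F   F   T   F   F   F   F   F   F
  2   T   F   F   F   T   T   F   F   F   T   F   F
  3   T   F   F   F   T   T   F   F   F   T   F   F
  4   T   F   F   F   T   T   F   T   F   T   F   T

6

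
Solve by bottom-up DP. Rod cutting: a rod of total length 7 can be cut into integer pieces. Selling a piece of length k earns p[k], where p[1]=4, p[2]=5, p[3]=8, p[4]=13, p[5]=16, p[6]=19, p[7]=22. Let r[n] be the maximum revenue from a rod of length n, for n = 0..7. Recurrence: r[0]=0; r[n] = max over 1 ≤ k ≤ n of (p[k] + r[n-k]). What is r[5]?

   n    0    1    2    3    4    5    6    7
r[n]    0    4    8   12   16   20   24   28

20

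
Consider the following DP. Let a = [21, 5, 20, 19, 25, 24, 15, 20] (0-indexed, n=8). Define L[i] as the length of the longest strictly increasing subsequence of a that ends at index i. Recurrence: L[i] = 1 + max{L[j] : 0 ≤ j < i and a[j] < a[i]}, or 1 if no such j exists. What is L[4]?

3

   i    0    1    2    3    4    5    6    7
a[i]   21    5   20   19   25   24   15   20
L[i]    1    1    2    2    3    3    2    3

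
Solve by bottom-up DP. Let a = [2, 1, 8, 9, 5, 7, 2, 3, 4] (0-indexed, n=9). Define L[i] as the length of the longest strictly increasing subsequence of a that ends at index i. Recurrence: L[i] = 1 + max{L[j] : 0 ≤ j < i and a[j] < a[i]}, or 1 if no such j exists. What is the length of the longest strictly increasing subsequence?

4

   i    0    1    2    3    4    5    6    7    8
a[i]    2    1    8    9    5    7    2    3    4
L[i]    1    1    2    3    2    3    2    3    4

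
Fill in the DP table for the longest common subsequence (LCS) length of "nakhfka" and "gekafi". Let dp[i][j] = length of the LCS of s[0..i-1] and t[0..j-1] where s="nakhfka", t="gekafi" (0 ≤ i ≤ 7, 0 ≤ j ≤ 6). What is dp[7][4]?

2

   ''  g  e  k  a  f  i
''  0  0  0  0  0  0  0
 n  0  0  0  0  0  0  0
 a  0  0  0  0  1  1  1
 k  0  0  0  1  1  1  1
 h  0  0  0  1  1  1  1
 f  0  0  0  1  1  2  2
 k  0  0  0  1  1  2  2
 a  0  0  0  1  2  2  2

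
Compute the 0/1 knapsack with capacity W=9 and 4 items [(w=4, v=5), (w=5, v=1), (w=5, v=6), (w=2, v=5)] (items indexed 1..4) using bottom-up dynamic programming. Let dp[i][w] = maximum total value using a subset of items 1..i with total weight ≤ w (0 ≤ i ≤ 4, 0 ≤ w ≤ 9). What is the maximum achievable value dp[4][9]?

11

i\w   0   1   2   3   4   5   6   7   8   9
  0   0   0   0   0   0   0   0   0   0   0
  1   0   0   0   0   5   5   5   5   5   5
  2   0   0   0   0   5   5   5   5   5   6
  3   0   0   0   0   5   6   6   6   6  11
  4   0   0   5   5   5   6  10  11  11  11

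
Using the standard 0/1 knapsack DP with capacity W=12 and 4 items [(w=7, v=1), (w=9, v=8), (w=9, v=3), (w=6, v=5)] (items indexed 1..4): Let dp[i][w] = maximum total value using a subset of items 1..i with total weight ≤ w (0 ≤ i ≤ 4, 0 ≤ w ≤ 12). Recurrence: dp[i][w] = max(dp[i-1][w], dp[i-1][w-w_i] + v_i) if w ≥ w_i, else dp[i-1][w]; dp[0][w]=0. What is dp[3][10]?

i\w   0   1   2   3   4   5   6   7   8   9  10  11  12
  0   0   0   0   0   0   0   0   0   0   0   0   0   0
  1   0   0   0   0   0   0   0   1   1   1   1   1   1
  2   0   0   0   0   0   0   0   1   1   8   8   8   8
  3   0   0   0   0   0   0   0   1   1   8   8   8   8
  4   0   0   0   0   0   0   5   5   5   8   8   8   8

8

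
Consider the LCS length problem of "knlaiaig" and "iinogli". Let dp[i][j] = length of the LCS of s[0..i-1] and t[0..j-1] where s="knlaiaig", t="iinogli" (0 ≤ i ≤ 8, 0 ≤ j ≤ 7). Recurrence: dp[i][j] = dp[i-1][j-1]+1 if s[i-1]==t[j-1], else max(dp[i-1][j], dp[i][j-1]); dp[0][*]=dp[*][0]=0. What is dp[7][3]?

2

   ''  i  i  n  o  g  l  i
''  0  0  0  0  0  0  0  0
 k  0  0  0  0  0  0  0  0
 n  0  0  0  1  1  1  1  1
 l  0  0  0  1  1  1  2  2
 a  0  0  0  1  1  1  2  2
 i  0  1  1  1  1  1  2  3
 a  0  1  1  1  1  1  2  3
 i  0  1  2  2  2  2  2  3
 g  0  1  2  2  2  3  3  3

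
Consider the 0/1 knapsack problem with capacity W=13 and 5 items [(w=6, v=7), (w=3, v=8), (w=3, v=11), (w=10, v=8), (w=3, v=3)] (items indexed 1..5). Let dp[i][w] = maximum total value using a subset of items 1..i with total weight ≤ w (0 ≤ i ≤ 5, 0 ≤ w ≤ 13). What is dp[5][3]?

11

i\w   0   1   2   3   4   5   6   7   8   9  10  11  12  13
  0   0   0   0   0   0   0   0   0   0   0   0   0   0   0
  1   0   0   0   0   0   0   7   7   7   7   7   7   7   7
  2   0   0   0   8   8   8   8   8   8  15  15  15  15  15
  3   0   0   0  11  11  11  19  19  19  19  19  19  26  26
  4   0   0   0  11  11  11  19  19  19  19  19  19  26  26
  5   0   0   0  11  11  11  19  19  19  22  22  22  26  26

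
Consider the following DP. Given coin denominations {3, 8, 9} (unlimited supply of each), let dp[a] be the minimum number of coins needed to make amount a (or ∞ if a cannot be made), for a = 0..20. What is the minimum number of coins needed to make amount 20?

3

 a  0  1  2  3  4  5  6  7  8  9 10 11 12 13 14 15 16 17 18 19 20
dp  0  -  -  1  -  -  2  -  1  1  -  2  2  -  3  3  2  2  2  3  3
(- denotes ∞ / unreachable)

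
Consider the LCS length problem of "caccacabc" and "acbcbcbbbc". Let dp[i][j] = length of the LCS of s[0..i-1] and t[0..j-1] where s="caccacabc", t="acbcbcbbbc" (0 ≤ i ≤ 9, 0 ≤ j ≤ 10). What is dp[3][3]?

   ''  a  c  b  c  b  c  b  b  b  c
''  0  0  0  0  0  0  0  0  0  0  0
 c  0  0  1  1  1  1  1  1  1  1  1
 a  0  1  1  1  1  1  1  1  1  1  1
 c  0  1  2  2  2  2  2  2  2  2  2
 c  0  1  2  2  3  3  3  3  3  3  3
 a  0  1  2  2  3  3  3  3  3  3  3
 c  0  1  2  2  3  3  4  4  4  4  4
 a  0  1  2  2  3  3  4  4  4  4  4
 b  0  1  2  3  3  4  4  5  5  5  5
 c  0  1  2  3  4  4  5  5  5  5  6

2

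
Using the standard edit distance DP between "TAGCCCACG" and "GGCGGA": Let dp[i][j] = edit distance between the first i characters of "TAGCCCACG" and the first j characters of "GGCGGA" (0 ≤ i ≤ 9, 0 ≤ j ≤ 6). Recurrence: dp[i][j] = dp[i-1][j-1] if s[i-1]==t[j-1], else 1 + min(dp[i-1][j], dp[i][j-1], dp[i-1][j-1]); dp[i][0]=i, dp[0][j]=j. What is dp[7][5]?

   ''  G  G  C  G  G  A
''  0  1  2  3  4  5  6
 T  1  1  2  3  4  5  6
 A  2  2  2  3  4  5  5
 G  3  2  2  3  3  4  5
 C  4  3  3  2  3  4  5
 C  5  4  4  3  3  4  5
 C  6  5  5  4  4  4  5
 A  7  6  6  5  5  5  4
 C  8  7  7  6  6  6  5
 G  9  8  7  7  6  6  6

5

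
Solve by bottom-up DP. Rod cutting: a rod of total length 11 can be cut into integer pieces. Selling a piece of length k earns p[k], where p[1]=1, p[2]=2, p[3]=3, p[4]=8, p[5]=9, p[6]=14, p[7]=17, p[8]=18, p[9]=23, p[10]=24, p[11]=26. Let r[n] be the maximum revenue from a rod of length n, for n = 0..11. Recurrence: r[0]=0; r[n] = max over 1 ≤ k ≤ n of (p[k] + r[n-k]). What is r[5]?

9

   n    0    1    2    3    4    5    6    7    8    9   10   11
r[n]    0    1    2    3    8    9   14   17   18   23   24   26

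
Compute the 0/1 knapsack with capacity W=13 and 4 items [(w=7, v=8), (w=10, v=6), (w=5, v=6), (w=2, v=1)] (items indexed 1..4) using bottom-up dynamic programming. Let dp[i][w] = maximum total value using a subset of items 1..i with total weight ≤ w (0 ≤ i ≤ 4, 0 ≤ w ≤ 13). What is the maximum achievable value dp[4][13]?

i\w   0   1   2   3   4   5   6   7   8   9  10  11  12  13
  0   0   0   0   0   0   0   0   0   0   0   0   0   0   0
  1   0   0   0   0   0   0   0   8   8   8   8   8   8   8
  2   0   0   0   0   0   0   0   8   8   8   8   8   8   8
  3   0   0   0   0   0   6   6   8   8   8   8   8  14  14
  4   0   0   1   1   1   6   6   8   8   9   9   9  14  14

14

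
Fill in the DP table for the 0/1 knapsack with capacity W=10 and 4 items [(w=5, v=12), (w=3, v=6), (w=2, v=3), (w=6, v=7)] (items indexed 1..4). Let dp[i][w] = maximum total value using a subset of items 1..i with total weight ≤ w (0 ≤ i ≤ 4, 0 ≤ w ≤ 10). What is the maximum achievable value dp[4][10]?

21

i\w   0   1   2   3   4   5   6   7   8   9  10
  0   0   0   0   0   0   0   0   0   0   0   0
  1   0   0   0   0   0  12  12  12  12  12  12
  2   0   0   0   6   6  12  12  12  18  18  18
  3   0   0   3   6   6  12  12  15  18  18  21
  4   0   0   3   6   6  12  12  15  18  18  21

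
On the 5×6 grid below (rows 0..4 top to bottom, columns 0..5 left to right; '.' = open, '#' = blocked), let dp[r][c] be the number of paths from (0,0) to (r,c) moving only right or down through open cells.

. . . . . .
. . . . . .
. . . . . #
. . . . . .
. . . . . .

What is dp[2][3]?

10

r\c   0   1   2   3   4   5
  0   1   1   1   1   1   1
  1   1   2   3   4   5   6
  2   1   3   6  10  15   0
  3   1   4  10  20  35  35
  4   1   5  15  35  70 105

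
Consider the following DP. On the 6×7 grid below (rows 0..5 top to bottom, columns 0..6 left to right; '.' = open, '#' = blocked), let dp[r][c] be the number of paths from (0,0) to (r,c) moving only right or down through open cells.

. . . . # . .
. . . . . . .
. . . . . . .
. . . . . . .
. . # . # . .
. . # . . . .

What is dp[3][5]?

r\c   0   1   2   3   4   5   6
  0   1   1   1   1   0   0   0
  1   1   2   3   4   4   4   4
  2   1   3   6  10  14  18  22
  3   1   4  10  20  34  52  74
  4   1   5   0  20   0  52 126
  5   1   6   0  20  20  72 198

52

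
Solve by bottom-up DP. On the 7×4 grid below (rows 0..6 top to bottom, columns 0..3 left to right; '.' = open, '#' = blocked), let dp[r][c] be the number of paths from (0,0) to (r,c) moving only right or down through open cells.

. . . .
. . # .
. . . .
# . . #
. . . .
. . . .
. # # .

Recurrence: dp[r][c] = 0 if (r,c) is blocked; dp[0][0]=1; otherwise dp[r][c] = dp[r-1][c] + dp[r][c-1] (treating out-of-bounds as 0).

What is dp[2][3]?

4

r\c   0   1   2   3
  0   1   1   1   1
  1   1   2   0   1
  2   1   3   3   4
  3   0   3   6   0
  4   0   3   9   9
  5   0   3  12  21
  6   0   0   0  21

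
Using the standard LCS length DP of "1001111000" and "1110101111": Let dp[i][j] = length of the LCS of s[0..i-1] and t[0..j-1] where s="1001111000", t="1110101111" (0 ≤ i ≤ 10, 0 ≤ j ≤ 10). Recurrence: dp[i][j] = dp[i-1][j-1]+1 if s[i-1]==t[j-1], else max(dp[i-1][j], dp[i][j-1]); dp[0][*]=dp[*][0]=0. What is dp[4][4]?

2

   ''  1  1  1  0  1  0  1  1  1  1
''  0  0  0  0  0  0  0  0  0  0  0
 1  0  1  1  1  1  1  1  1  1  1  1
 0  0  1  1  1  2  2  2  2  2  2  2
 0  0  1  1  1  2  2  3  3  3  3  3
 1  0  1  2  2  2  3  3  4  4  4  4
 1  0  1  2  3  3  3  3  4  5  5  5
 1  0  1  2  3  3  4  4  4  5  6  6
 1  0  1  2  3  3  4  4  5  5  6  7
 0  0  1  2  3  4  4  5  5  5  6  7
 0  0  1  2  3  4  4  5  5  5  6  7
 0  0  1  2  3  4  4  5  5  5  6  7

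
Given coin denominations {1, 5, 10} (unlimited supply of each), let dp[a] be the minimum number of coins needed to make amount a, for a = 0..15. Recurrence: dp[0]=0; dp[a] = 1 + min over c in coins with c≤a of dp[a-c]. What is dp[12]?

3

 a  0  1  2  3  4  5  6  7  8  9 10 11 12 13 14 15
dp  0  1  2  3  4  1  2  3  4  5  1  2  3  4  5  2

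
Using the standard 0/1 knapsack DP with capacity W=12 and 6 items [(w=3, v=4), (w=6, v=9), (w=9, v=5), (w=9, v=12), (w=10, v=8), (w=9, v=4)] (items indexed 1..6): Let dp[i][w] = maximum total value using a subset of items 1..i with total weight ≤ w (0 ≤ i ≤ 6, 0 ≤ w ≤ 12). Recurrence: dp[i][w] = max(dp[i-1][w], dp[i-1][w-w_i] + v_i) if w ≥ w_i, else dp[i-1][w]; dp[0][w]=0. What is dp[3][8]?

9

i\w   0   1   2   3   4   5   6   7   8   9  10  11  12
  0   0   0   0   0   0   0   0   0   0   0   0   0   0
  1   0   0   0   4   4   4   4   4   4   4   4   4   4
  2   0   0   0   4   4   4   9   9   9  13  13  13  13
  3   0   0   0   4   4   4   9   9   9  13  13  13  13
  4   0   0   0   4   4   4   9   9   9  13  13  13  16
  5   0   0   0   4   4   4   9   9   9  13  13  13  16
  6   0   0   0   4   4   4   9   9   9  13  13  13  16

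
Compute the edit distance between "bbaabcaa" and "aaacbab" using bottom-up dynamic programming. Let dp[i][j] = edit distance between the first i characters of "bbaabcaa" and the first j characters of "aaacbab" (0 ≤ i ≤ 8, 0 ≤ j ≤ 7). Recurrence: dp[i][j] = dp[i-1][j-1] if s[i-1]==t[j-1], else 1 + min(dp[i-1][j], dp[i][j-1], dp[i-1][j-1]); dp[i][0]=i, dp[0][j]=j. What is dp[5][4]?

3

   ''  a  a  a  c  b  a  b
''  0  1  2  3  4  5  6  7
 b  1  1  2  3  4  4  5  6
 b  2  2  2  3  4  4  5  5
 a  3  2  2  2  3  4  4  5
 a  4  3  2  2  3  4  4  5
 b  5  4  3  3  3  3  4  4
 c  6  5  4  4  3  4  4  5
 a  7  6  5  4  4  4  4  5
 a  8  7  6  5  5  5  4  5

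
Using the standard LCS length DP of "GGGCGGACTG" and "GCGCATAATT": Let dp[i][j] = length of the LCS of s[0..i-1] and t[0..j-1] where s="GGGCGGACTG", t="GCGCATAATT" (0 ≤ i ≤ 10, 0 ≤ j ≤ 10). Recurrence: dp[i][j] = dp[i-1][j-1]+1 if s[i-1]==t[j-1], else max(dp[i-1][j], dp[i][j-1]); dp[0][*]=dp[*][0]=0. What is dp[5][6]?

3

   ''  G  C  G  C  A  T  A  A  T  T
''  0  0  0  0  0  0  0  0  0  0  0
 G  0  1  1  1  1  1  1  1  1  1  1
 G  0  1  1  2  2  2  2  2  2  2  2
 G  0  1  1  2  2  2  2  2  2  2  2
 C  0  1  2  2  3  3  3  3  3  3  3
 G  0  1  2  3  3  3  3  3  3  3  3
 G  0  1  2  3  3  3  3  3  3  3  3
 A  0  1  2  3  3  4  4  4  4  4  4
 C  0  1  2  3  4  4  4  4  4  4  4
 T  0  1  2  3  4  4  5  5  5  5  5
 G  0  1  2  3  4  4  5  5  5  5  5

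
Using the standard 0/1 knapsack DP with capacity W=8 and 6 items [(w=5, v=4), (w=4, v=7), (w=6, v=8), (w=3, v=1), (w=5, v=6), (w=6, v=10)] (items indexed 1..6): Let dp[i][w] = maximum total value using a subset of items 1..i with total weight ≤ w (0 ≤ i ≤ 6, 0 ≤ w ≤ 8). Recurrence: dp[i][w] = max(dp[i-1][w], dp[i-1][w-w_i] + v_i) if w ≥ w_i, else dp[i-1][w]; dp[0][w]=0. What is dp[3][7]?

i\w   0   1   2   3   4   5   6   7   8
  0   0   0   0   0   0   0   0   0   0
  1   0   0   0   0   0   4   4   4   4
  2   0   0   0   0   7   7   7   7   7
  3   0   0   0   0   7   7   8   8   8
  4   0   0   0   1   7   7   8   8   8
  5   0   0   0   1   7   7   8   8   8
  6   0   0   0   1   7   7  10  10  10

8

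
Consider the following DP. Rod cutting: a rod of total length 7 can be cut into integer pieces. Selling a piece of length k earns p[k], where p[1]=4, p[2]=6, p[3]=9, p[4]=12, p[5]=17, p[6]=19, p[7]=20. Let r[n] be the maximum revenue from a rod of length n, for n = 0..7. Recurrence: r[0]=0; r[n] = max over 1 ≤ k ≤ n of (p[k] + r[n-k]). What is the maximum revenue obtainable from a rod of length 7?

28

   n    0    1    2    3    4    5    6    7
r[n]    0    4    8   12   16   20   24   28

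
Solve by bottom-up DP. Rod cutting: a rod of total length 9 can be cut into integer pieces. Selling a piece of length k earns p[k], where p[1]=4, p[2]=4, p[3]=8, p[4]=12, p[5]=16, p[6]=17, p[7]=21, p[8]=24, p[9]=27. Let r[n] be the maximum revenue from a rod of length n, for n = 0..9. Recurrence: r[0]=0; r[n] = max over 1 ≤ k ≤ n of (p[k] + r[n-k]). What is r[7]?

28

   n    0    1    2    3    4    5    6    7    8    9
r[n]    0    4    8   12   16   20   24   28   32   36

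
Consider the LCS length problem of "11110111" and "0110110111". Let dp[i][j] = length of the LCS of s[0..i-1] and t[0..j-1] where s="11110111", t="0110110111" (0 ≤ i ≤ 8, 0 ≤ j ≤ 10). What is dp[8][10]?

8

   ''  0  1  1  0  1  1  0  1  1  1
''  0  0  0  0  0  0  0  0  0  0  0
 1  0  0  1  1  1  1  1  1  1  1  1
 1  0  0  1  2  2  2  2  2  2  2  2
 1  0  0  1  2  2  3  3  3  3  3  3
 1  0  0  1  2  2  3  4  4  4  4  4
 0  0  1  1  2  3  3  4  5  5  5  5
 1  0  1  2  2  3  4  4  5  6  6  6
 1  0  1  2  3  3  4  5  5  6  7  7
 1  0  1  2  3  3  4  5  5  6  7  8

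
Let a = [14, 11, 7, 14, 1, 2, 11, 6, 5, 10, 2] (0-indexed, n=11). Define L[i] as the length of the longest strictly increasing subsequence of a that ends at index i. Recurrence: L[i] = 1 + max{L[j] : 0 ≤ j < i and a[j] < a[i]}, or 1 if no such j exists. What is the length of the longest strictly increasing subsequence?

   i    0    1    2    3    4    5    6    7    8    9   10
a[i]   14   11    7   14    1    2   11    6    5   10    2
L[i]    1    1    1    2    1    2    3    3    3    4    2

4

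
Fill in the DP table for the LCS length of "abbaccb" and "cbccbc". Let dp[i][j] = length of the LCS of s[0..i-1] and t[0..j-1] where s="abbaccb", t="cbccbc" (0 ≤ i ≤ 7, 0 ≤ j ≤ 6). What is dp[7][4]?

3

   ''  c  b  c  c  b  c
''  0  0  0  0  0  0  0
 a  0  0  0  0  0  0  0
 b  0  0  1  1  1  1  1
 b  0  0  1  1  1  2  2
 a  0  0  1  1  1  2  2
 c  0  1  1  2  2  2  3
 c  0  1  1  2  3  3  3
 b  0  1  2  2  3  4  4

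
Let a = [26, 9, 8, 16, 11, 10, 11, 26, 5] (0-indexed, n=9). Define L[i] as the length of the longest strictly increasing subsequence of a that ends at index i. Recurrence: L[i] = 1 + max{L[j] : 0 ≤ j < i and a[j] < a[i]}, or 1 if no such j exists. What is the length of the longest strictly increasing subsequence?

   i    0    1    2    3    4    5    6    7    8
a[i]   26    9    8   16   11   10   11   26    5
L[i]    1    1    1    2    2    2    3    4    1

4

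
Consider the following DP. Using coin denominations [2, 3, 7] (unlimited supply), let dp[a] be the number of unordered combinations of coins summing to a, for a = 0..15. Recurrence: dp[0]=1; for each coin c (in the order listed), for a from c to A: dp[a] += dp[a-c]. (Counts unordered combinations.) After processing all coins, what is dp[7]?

2

after  coin     0     1     2     3     4     5     6     7     8     9    10    11    12    13    14    15
          2     1     0     1     0     1     0     1     0     1     0     1     0     1     0     1     0
          3     1     0     1     1     1     1     2     1     2     2     2     2     3     2     3     3
          7     1     0     1     1     1     1     2     2     2     3     3     3     4     4     5     5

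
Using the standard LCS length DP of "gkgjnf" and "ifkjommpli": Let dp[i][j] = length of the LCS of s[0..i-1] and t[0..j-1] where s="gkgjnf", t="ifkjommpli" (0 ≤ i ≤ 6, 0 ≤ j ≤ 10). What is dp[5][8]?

   ''  i  f  k  j  o  m  m  p  l  i
''  0  0  0  0  0  0  0  0  0  0  0
 g  0  0  0  0  0  0  0  0  0  0  0
 k  0  0  0  1  1  1  1  1  1  1  1
 g  0  0  0  1  1  1  1  1  1  1  1
 j  0  0  0  1  2  2  2  2  2  2  2
 n  0  0  0  1  2  2  2  2  2  2  2
 f  0  0  1  1  2  2  2  2  2  2  2

2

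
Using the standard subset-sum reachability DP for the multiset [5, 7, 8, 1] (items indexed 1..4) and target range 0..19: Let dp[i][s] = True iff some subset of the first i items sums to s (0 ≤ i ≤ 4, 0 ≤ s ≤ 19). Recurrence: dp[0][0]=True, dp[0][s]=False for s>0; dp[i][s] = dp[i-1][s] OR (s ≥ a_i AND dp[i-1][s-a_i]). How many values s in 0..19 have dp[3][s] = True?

7

i\s   0   1   2   3   4   5   6   7   8   9  10  11  12  13  14  15  16  17  18  19
  0   T   F   F   F   F   F   F   F   F   F   F   F   F   F   F   F   F   F   F   F
  1   T   F   F   F   F   T   F   F   F   F   F   F   F   F   F   F   F   F   F   F
  2   T   F   F   F   F   T   F   T   F   F   F   F   T   F   F   F   F   F   F   F
  3   T   F   F   F   F   T   F   T   T   F   F   F   T   T   F   T   F   F   F   F
  4   T   T   F   F   F   T   T   T   T   T   F   F   T   T   T   T   T   F   F   F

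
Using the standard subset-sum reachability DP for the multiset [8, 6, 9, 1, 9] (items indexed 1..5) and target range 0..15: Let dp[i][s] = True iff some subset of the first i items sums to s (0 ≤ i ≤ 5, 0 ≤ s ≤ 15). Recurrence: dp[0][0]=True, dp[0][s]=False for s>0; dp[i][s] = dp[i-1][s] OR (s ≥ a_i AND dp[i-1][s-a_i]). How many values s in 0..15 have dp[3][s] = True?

6

i\s   0   1   2   3   4   5   6   7   8   9  10  11  12  13  14  15
  0   T   F   F   F   F   F   F   F   F   F   F   F   F   F   F   F
  1   T   F   F   F   F   F   F   F   T   F   F   F   F   F   F   F
  2   T   F   F   F   F   F   T   F   T   F   F   F   F   F   T   F
  3   T   F   F   F   F   F   T   F   T   T   F   F   F   F   T   T
  4   T   T   F   F   F   F   T   T   T   T   T   F   F   F   T   T
  5   T   T   F   F   F   F   T   T   T   T   T   F   F   F   T   T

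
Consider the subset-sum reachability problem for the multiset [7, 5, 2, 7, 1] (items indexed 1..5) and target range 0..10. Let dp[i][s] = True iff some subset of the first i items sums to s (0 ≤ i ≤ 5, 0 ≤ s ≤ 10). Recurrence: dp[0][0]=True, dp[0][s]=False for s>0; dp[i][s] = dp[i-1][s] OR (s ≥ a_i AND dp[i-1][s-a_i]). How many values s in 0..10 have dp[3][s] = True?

5

i\s   0   1   2   3   4   5   6   7   8   9  10
  0   T   F   F   F   F   F   F   F   F   F   F
  1   T   F   F   F   F   F   F   T   F   F   F
  2   T   F   F   F   F   T   F   T   F   F   F
  3   T   F   T   F   F   T   F   T   F   T   F
  4   T   F   T   F   F   T   F   T   F   T   F
  5   T   T   T   T   F   T   T   T   T   T   T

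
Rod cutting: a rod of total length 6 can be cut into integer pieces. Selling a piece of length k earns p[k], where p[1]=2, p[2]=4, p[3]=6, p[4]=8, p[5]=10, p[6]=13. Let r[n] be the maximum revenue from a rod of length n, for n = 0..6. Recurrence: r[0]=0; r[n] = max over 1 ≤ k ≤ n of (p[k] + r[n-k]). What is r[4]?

8

   n    0    1    2    3    4    5    6
r[n]    0    2    4    6    8   10   13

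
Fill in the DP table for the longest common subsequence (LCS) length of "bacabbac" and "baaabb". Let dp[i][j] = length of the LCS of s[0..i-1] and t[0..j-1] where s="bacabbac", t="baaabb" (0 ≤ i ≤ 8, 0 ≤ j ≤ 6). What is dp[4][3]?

   ''  b  a  a  a  b  b
''  0  0  0  0  0  0  0
 b  0  1  1  1  1  1  1
 a  0  1  2  2  2  2  2
 c  0  1  2  2  2  2  2
 a  0  1  2  3  3  3  3
 b  0  1  2  3  3  4  4
 b  0  1  2  3  3  4  5
 a  0  1  2  3  4  4  5
 c  0  1  2  3  4  4  5

3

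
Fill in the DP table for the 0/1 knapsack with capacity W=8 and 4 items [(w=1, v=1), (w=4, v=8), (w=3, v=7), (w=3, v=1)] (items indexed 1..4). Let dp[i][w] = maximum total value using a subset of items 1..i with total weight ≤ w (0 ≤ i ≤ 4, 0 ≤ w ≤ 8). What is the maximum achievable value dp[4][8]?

16

i\w   0   1   2   3   4   5   6   7   8
  0   0   0   0   0   0   0   0   0   0
  1   0   1   1   1   1   1   1   1   1
  2   0   1   1   1   8   9   9   9   9
  3   0   1   1   7   8   9   9  15  16
  4   0   1   1   7   8   9   9  15  16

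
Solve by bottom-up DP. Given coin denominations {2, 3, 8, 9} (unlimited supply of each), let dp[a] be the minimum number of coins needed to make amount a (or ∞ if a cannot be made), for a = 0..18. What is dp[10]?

2

 a  0  1  2  3  4  5  6  7  8  9 10 11 12 13 14 15 16 17 18
dp  0  -  1  1  2  2  2  3  1  1  2  2  2  3  3  3  2  2  2
(- denotes ∞ / unreachable)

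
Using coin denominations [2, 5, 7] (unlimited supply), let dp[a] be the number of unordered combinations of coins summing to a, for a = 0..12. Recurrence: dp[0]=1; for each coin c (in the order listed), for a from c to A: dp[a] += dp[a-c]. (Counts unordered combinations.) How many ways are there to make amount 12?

3

after  coin     0     1     2     3     4     5     6     7     8     9    10    11    12
          2     1     0     1     0     1     0     1     0     1     0     1     0     1
          5     1     0     1     0     1     1     1     1     1     1     2     1     2
          7     1     0     1     0     1     1     1     2     1     2     2     2     3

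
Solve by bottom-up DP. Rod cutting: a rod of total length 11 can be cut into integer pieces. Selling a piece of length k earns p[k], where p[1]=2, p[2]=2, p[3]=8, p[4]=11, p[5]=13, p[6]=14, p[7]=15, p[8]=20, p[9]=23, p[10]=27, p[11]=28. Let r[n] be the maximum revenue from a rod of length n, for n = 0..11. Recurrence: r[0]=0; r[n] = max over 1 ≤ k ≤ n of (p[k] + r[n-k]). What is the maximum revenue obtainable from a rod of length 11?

30

   n    0    1    2    3    4    5    6    7    8    9   10   11
r[n]    0    2    4    8   11   13   16   19   22   24   27   30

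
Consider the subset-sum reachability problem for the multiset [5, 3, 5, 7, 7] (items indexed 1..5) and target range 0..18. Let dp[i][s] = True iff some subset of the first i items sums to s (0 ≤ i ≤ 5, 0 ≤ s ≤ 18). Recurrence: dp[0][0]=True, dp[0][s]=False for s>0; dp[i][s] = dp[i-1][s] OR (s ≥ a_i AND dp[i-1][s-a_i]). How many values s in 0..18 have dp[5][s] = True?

11

i\s   0   1   2   3   4   5   6   7   8   9  10  11  12  13  14  15  16  17  18
  0   T   F   F   F   F   F   F   F   F   F   F   F   F   F   F   F   F   F   F
  1   T   F   F   F   F   T   F   F   F   F   F   F   F   F   F   F   F   F   F
  2   T   F   F   T   F   T   F   F   T   F   F   F   F   F   F   F   F   F   F
  3   T   F   F   T   F   T   F   F   T   F   T   F   F   T   F   F   F   F   F
  4   T   F   F   T   F   T   F   T   T   F   T   F   T   T   F   T   F   T   F
  5   T   F   F   T   F   T   F   T   T   F   T   F   T   T   T   T   F   T   F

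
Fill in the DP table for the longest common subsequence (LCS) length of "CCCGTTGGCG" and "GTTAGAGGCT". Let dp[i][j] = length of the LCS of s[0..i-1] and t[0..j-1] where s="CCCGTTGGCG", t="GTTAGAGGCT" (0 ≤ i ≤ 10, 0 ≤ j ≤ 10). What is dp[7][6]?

   ''  G  T  T  A  G  A  G  G  C  T
''  0  0  0  0  0  0  0  0  0  0  0
 C  0  0  0  0  0  0  0  0  0  1  1
 C  0  0  0  0  0  0  0  0  0  1  1
 C  0  0  0  0  0  0  0  0  0  1  1
 G  0  1  1  1  1  1  1  1  1  1  1
 T  0  1  2  2  2  2  2  2  2  2  2
 T  0  1  2  3  3  3  3  3  3  3  3
 G  0  1  2  3  3  4  4  4  4  4  4
 G  0  1  2  3  3  4  4  5  5  5  5
 C  0  1  2  3  3  4  4  5  5  6  6
 G  0  1  2  3  3  4  4  5  6  6  6

4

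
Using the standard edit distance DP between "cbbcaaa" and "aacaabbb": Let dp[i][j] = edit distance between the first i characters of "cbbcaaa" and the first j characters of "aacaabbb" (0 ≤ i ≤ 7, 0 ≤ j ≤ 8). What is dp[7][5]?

   ''  a  a  c  a  a  b  b  b
''  0  1  2  3  4  5  6  7  8
 c  1  1  2  2  3  4  5  6  7
 b  2  2  2  3  3  4  4  5  6
 b  3  3  3  3  4  4  4  4  5
 c  4  4  4  3  4  5  5  5  5
 a  5  4  4  4  3  4  5  6  6
 a  6  5  4  5  4  3  4  5  6
 a  7  6  5  5  5  4  4  5  6

4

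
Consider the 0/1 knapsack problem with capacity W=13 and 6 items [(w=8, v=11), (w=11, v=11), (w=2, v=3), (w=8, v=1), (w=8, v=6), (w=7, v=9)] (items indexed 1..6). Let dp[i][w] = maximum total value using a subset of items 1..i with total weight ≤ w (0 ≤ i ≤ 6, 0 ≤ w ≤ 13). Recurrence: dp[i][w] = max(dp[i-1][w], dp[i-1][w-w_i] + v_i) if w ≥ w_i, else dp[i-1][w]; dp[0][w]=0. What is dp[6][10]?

14

i\w   0   1   2   3   4   5   6   7   8   9  10  11  12  13
  0   0   0   0   0   0   0   0   0   0   0   0   0   0   0
  1   0   0   0   0   0   0   0   0  11  11  11  11  11  11
  2   0   0   0   0   0   0   0   0  11  11  11  11  11  11
  3   0   0   3   3   3   3   3   3  11  11  14  14  14  14
  4   0   0   3   3   3   3   3   3  11  11  14  14  14  14
  5   0   0   3   3   3   3   3   3  11  11  14  14  14  14
  6   0   0   3   3   3   3   3   9  11  12  14  14  14  14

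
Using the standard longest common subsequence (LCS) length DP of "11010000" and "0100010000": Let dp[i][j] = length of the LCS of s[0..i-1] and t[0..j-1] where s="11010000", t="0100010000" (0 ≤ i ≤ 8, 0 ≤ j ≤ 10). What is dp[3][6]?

   ''  0  1  0  0  0  1  0  0  0  0
''  0  0  0  0  0  0  0  0  0  0  0
 1  0  0  1  1  1  1  1  1  1  1  1
 1  0  0  1  1  1  1  2  2  2  2  2
 0  0  1  1  2  2  2  2  3  3  3  3
 1  0  1  2  2  2  2  3  3  3  3  3
 0  0  1  2  3  3  3  3  4  4  4  4
 0  0  1  2  3  4  4  4  4  5  5  5
 0  0  1  2  3  4  5  5  5  5  6  6
 0  0  1  2  3  4  5  5  6  6  6  7

2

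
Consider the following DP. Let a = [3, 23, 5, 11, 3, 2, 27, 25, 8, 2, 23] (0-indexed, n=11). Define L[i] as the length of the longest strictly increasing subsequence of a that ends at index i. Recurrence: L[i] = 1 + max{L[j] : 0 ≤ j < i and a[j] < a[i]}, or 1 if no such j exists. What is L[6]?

4

   i    0    1    2    3    4    5    6    7    8    9   10
a[i]    3   23    5   11    3    2   27   25    8    2   23
L[i]    1    2    2    3    1    1    4    4    3    1    4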